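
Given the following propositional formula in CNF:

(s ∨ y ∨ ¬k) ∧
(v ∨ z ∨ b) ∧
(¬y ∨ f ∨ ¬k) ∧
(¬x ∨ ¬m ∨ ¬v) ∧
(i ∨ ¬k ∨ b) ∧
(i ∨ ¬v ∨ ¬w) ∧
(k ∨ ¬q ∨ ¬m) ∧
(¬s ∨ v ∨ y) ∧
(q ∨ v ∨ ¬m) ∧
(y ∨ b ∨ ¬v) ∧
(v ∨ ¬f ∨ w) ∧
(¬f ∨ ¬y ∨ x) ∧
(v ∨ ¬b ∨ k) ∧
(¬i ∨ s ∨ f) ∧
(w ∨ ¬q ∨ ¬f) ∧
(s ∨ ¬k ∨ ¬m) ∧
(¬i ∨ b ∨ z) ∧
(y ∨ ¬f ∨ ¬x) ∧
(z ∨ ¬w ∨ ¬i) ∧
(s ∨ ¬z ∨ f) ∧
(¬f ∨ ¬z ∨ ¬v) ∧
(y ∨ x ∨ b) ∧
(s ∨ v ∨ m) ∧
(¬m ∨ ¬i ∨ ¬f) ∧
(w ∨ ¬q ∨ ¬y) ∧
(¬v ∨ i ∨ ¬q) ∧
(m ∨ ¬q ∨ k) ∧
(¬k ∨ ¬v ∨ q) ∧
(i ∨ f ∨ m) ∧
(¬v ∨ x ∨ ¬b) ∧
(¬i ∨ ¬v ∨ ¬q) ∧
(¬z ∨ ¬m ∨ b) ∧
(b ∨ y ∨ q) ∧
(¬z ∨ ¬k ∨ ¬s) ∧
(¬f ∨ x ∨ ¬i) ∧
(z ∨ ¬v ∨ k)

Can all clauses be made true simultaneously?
Yes

Yes, the formula is satisfiable.

One satisfying assignment is: f=True, x=True, k=True, i=False, s=True, q=False, w=True, z=False, y=True, b=True, m=False, v=False

Verification: With this assignment, all 36 clauses evaluate to true.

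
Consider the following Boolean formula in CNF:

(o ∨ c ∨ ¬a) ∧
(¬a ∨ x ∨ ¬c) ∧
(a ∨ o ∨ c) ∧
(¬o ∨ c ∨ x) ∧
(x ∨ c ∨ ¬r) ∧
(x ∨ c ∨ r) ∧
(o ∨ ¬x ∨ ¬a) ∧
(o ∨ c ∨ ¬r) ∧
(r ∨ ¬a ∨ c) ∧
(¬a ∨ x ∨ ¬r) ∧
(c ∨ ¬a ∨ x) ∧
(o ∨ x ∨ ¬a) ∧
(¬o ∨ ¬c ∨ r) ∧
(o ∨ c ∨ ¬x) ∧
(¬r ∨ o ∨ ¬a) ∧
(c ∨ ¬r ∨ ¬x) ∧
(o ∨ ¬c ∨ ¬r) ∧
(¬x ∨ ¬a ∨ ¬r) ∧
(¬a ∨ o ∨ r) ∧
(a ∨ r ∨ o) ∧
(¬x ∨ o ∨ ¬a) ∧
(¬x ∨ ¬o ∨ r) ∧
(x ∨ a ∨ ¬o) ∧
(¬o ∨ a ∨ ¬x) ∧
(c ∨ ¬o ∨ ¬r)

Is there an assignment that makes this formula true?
No

No, the formula is not satisfiable.

No assignment of truth values to the variables can make all 25 clauses true simultaneously.

The formula is UNSAT (unsatisfiable).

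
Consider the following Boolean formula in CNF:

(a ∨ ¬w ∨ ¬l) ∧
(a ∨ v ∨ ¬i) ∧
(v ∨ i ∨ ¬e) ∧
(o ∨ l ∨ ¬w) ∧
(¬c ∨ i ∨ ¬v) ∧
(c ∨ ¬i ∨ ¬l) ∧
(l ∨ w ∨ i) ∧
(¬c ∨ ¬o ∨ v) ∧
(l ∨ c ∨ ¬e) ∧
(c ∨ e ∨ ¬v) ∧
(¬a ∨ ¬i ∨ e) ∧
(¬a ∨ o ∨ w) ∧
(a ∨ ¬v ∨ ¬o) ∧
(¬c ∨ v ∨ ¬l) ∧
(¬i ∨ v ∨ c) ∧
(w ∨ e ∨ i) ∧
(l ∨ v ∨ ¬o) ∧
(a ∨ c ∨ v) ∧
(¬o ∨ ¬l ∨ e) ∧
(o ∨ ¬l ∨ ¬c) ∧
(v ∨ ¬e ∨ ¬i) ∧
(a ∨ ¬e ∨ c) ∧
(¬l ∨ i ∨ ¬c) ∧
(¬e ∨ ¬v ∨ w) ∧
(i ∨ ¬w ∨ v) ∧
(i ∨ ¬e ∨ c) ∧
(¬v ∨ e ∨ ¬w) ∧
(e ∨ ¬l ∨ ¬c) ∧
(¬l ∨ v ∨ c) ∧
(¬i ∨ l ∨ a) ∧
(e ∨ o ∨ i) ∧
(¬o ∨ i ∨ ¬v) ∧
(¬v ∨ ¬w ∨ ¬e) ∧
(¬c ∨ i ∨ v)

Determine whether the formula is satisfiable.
No

No, the formula is not satisfiable.

No assignment of truth values to the variables can make all 34 clauses true simultaneously.

The formula is UNSAT (unsatisfiable).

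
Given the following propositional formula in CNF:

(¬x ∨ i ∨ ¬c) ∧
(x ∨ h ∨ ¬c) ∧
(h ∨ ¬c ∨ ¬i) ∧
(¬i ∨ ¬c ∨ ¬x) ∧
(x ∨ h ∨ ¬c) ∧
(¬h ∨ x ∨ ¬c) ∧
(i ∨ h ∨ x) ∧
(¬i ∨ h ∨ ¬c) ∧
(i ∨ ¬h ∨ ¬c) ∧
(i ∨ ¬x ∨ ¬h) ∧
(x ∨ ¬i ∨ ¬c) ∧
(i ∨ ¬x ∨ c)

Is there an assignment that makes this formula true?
Yes

Yes, the formula is satisfiable.

One satisfying assignment is: i=True, x=False, h=False, c=False

Verification: With this assignment, all 12 clauses evaluate to true.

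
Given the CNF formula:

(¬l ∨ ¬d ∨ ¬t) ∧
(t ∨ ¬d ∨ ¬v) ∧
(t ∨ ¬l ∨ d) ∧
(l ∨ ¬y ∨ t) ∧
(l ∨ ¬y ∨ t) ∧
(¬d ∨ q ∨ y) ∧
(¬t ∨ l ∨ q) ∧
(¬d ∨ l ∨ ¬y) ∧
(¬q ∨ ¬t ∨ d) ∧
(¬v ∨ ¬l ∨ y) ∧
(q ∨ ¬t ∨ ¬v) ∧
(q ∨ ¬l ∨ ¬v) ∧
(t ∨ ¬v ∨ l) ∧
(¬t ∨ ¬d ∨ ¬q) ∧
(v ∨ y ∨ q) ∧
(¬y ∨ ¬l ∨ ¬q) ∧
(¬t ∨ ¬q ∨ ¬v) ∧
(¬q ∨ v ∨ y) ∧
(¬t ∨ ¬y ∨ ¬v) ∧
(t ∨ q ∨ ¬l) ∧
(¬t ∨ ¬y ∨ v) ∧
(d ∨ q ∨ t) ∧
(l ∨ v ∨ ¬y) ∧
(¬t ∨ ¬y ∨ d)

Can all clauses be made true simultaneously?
No

No, the formula is not satisfiable.

No assignment of truth values to the variables can make all 24 clauses true simultaneously.

The formula is UNSAT (unsatisfiable).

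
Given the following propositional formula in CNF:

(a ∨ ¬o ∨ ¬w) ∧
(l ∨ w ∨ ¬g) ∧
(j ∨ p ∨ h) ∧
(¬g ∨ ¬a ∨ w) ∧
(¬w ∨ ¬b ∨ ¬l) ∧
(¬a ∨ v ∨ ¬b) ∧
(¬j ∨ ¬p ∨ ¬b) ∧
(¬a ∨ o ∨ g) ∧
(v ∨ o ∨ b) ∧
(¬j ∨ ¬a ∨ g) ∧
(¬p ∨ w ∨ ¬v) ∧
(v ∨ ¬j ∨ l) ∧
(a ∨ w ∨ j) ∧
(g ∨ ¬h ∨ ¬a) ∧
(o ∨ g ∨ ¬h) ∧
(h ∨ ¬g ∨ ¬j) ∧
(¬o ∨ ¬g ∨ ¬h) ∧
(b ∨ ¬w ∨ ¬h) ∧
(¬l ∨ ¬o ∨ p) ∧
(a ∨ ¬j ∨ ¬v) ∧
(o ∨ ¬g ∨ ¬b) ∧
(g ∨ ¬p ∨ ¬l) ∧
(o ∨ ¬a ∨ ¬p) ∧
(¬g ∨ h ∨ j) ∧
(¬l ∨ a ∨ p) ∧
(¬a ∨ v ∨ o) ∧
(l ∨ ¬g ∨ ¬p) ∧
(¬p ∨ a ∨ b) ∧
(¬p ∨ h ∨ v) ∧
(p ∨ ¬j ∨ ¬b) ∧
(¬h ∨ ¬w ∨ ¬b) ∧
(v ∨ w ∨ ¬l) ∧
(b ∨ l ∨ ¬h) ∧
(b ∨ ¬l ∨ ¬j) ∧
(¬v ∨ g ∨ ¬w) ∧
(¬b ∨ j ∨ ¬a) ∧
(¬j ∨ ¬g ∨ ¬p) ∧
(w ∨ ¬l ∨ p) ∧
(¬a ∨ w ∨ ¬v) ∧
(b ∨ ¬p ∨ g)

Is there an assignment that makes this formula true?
No

No, the formula is not satisfiable.

No assignment of truth values to the variables can make all 40 clauses true simultaneously.

The formula is UNSAT (unsatisfiable).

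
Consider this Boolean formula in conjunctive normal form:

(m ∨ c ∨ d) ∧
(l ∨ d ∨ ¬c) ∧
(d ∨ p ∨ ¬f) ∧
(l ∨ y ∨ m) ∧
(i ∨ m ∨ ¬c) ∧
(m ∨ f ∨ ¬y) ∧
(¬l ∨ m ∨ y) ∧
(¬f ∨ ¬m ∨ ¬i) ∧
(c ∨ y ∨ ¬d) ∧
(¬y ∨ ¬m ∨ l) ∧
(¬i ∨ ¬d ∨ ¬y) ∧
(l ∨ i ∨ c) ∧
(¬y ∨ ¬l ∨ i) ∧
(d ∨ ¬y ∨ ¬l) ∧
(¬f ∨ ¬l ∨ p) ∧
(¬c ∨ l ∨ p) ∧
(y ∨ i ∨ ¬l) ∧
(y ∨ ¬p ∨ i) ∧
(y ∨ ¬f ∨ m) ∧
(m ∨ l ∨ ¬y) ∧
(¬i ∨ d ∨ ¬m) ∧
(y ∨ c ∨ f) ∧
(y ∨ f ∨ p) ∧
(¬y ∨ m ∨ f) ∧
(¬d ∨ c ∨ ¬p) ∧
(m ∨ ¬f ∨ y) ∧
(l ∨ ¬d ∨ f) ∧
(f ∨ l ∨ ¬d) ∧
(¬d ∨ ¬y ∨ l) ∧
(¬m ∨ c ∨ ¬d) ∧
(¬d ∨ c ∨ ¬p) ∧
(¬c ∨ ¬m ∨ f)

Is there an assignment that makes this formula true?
No

No, the formula is not satisfiable.

No assignment of truth values to the variables can make all 32 clauses true simultaneously.

The formula is UNSAT (unsatisfiable).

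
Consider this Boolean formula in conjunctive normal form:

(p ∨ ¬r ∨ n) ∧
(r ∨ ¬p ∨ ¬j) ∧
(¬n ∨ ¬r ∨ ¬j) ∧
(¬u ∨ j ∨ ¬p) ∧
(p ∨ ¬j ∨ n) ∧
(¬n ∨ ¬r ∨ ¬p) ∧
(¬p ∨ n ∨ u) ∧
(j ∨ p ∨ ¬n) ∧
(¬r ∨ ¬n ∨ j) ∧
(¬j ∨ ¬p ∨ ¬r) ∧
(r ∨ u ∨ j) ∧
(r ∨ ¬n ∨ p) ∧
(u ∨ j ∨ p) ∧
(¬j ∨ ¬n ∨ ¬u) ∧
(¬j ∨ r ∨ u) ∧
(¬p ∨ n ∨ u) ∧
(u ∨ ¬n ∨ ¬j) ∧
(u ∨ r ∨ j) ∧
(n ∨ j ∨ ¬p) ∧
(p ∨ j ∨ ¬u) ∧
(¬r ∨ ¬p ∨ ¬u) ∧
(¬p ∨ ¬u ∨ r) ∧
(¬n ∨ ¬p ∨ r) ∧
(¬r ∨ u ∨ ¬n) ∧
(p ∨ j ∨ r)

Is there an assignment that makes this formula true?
No

No, the formula is not satisfiable.

No assignment of truth values to the variables can make all 25 clauses true simultaneously.

The formula is UNSAT (unsatisfiable).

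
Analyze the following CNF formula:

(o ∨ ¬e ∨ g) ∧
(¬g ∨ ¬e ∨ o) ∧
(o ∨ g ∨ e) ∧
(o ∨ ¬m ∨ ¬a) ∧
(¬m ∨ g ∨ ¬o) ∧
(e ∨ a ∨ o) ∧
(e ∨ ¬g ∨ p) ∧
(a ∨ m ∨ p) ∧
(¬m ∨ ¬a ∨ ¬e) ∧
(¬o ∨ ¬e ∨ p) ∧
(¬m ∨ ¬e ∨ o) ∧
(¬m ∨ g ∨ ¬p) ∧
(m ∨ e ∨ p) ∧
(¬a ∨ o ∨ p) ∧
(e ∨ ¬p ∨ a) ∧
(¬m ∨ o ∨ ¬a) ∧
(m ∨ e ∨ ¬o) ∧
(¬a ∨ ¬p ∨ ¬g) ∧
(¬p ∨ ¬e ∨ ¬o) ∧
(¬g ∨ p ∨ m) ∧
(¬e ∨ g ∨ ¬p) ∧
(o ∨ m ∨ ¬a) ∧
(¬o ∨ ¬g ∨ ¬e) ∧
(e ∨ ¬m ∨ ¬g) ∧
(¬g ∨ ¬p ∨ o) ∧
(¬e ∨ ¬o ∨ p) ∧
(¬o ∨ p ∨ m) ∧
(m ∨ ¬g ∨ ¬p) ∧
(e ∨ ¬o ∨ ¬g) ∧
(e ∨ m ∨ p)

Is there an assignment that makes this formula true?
No

No, the formula is not satisfiable.

No assignment of truth values to the variables can make all 30 clauses true simultaneously.

The formula is UNSAT (unsatisfiable).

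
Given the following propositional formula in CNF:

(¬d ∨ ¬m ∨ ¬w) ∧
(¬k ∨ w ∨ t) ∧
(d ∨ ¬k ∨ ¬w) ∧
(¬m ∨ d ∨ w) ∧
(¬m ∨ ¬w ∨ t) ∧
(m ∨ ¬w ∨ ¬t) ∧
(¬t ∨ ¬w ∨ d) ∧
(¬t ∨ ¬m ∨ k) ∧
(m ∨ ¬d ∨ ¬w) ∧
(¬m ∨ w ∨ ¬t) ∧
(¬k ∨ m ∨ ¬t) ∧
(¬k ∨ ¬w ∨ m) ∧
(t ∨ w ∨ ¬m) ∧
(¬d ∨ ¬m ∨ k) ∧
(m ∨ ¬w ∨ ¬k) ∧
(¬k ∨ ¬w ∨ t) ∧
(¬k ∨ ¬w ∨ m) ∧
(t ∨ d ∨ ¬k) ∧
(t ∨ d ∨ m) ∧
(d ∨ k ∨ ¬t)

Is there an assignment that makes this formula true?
Yes

Yes, the formula is satisfiable.

One satisfying assignment is: m=False, d=True, t=False, k=False, w=False

Verification: With this assignment, all 20 clauses evaluate to true.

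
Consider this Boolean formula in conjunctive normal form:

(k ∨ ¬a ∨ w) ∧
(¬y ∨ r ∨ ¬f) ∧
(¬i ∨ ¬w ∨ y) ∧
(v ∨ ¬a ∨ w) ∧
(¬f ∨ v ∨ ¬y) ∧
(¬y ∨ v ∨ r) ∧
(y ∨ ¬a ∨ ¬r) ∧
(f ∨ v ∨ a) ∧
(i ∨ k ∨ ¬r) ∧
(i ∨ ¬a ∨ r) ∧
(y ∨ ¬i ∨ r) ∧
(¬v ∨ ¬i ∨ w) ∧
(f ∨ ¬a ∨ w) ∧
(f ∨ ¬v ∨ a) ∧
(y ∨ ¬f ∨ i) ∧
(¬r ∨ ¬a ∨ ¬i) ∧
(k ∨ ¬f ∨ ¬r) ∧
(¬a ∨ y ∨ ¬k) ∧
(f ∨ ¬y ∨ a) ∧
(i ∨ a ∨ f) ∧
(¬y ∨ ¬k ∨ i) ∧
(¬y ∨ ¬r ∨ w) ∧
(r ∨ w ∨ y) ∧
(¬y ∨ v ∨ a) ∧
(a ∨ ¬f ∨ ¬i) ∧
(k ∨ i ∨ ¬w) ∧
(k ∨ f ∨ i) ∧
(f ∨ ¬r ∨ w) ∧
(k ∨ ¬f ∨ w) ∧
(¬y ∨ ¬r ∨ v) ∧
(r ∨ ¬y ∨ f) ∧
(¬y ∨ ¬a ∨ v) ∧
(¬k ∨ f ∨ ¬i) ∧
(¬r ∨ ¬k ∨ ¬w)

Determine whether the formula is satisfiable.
No

No, the formula is not satisfiable.

No assignment of truth values to the variables can make all 34 clauses true simultaneously.

The formula is UNSAT (unsatisfiable).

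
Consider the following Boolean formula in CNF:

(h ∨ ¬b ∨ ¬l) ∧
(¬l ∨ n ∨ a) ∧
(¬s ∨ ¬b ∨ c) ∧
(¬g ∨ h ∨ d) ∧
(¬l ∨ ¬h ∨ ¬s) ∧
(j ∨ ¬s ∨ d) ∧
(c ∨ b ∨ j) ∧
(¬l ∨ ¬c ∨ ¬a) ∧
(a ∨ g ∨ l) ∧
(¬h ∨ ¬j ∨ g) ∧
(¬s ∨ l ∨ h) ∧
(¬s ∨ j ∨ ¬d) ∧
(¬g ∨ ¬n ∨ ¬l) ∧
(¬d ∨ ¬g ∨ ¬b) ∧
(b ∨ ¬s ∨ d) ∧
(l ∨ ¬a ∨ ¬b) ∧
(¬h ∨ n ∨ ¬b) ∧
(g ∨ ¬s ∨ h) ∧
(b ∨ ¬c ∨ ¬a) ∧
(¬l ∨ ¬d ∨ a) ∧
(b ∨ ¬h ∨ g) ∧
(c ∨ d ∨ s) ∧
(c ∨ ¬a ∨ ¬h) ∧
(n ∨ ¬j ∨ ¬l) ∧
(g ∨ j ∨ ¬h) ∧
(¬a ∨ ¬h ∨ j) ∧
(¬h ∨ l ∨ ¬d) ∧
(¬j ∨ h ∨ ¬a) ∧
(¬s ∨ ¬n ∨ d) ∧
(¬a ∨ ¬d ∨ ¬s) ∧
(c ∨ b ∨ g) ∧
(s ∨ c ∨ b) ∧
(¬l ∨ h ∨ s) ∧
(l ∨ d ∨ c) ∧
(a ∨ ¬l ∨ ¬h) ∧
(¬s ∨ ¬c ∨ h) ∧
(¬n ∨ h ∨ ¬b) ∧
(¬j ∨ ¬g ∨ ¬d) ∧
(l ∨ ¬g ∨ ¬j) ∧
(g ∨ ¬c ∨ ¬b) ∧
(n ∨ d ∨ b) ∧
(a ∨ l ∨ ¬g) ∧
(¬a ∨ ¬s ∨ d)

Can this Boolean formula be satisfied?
No

No, the formula is not satisfiable.

No assignment of truth values to the variables can make all 43 clauses true simultaneously.

The formula is UNSAT (unsatisfiable).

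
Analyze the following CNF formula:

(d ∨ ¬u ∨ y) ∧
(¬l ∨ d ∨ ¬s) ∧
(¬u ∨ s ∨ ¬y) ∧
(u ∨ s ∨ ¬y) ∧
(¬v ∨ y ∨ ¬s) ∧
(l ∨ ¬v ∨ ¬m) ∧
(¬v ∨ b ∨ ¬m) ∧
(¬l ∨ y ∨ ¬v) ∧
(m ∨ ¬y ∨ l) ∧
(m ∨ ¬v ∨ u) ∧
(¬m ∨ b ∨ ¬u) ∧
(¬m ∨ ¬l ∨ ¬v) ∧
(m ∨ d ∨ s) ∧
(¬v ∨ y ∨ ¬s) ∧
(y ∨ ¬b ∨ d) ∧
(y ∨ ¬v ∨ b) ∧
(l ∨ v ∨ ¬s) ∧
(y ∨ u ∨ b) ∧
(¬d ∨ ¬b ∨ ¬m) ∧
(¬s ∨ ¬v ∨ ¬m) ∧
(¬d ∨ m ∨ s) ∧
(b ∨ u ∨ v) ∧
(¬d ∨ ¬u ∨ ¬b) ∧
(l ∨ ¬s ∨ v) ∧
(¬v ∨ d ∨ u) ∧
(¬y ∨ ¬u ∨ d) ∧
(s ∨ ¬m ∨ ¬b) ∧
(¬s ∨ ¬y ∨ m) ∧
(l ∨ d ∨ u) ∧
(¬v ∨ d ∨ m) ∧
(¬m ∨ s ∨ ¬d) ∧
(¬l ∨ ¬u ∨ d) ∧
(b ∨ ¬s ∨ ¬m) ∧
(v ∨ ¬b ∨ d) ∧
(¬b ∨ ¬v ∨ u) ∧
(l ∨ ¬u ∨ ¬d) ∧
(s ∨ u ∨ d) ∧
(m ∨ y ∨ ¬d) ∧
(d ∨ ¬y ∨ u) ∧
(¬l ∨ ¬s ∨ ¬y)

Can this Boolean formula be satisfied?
No

No, the formula is not satisfiable.

No assignment of truth values to the variables can make all 40 clauses true simultaneously.

The formula is UNSAT (unsatisfiable).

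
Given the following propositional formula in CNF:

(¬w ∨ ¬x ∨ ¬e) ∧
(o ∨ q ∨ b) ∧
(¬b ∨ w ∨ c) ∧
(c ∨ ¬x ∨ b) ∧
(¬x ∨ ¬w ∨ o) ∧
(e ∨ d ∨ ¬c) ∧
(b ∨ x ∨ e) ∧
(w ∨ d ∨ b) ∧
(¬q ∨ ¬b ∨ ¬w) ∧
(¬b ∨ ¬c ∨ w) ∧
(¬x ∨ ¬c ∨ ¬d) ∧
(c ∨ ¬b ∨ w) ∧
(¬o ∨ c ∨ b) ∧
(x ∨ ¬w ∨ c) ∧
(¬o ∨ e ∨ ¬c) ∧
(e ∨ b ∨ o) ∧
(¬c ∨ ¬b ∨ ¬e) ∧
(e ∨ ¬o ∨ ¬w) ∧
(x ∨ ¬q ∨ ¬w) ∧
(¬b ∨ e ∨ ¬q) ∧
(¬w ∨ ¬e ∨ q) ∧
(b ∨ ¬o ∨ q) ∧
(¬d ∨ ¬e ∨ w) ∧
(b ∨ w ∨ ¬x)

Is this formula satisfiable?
Yes

Yes, the formula is satisfiable.

One satisfying assignment is: b=True, e=False, c=True, w=True, d=True, o=False, x=False, q=False

Verification: With this assignment, all 24 clauses evaluate to true.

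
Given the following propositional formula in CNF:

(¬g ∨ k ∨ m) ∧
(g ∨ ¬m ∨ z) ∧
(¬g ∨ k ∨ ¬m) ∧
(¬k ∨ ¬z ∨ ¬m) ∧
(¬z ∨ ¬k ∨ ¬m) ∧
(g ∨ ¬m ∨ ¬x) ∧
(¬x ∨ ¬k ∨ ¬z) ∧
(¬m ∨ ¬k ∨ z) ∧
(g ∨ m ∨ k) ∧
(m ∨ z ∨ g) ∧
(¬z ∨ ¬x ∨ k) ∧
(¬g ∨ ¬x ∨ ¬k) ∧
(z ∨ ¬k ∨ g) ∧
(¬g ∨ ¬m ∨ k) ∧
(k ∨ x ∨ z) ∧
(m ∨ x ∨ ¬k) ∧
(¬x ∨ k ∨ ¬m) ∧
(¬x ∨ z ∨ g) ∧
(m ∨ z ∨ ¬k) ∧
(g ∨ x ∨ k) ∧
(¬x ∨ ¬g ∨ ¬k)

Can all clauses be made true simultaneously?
No

No, the formula is not satisfiable.

No assignment of truth values to the variables can make all 21 clauses true simultaneously.

The formula is UNSAT (unsatisfiable).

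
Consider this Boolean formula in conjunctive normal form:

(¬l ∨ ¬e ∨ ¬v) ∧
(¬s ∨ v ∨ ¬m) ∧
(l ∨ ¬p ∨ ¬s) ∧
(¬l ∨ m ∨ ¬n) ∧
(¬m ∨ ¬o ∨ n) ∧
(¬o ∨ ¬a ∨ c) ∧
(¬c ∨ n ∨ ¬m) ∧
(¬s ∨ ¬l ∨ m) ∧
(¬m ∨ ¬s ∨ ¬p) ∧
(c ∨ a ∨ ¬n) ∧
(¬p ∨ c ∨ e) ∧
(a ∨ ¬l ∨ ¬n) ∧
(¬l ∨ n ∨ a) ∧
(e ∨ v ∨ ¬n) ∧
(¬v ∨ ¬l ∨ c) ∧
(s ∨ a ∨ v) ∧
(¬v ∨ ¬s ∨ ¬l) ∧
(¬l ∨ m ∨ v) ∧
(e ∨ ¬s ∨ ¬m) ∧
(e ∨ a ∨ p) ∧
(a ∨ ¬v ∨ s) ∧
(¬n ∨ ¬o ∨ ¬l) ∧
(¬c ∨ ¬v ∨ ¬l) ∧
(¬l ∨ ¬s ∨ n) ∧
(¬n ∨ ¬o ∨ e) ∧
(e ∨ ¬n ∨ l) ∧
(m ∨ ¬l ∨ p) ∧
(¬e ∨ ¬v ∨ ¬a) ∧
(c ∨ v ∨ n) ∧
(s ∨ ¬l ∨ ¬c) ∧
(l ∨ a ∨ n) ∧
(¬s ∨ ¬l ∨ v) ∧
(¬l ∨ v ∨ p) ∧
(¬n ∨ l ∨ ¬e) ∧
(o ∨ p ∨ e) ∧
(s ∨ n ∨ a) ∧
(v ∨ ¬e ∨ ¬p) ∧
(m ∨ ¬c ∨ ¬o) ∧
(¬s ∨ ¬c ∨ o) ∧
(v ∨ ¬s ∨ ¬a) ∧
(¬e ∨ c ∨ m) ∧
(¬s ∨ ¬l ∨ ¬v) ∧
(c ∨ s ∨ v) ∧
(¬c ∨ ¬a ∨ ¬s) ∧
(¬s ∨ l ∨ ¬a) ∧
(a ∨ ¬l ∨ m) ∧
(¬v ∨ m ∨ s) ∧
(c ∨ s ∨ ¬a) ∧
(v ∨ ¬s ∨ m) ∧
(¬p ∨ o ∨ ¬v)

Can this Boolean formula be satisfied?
Yes

Yes, the formula is satisfiable.

One satisfying assignment is: e=True, o=False, v=False, m=False, p=False, l=False, c=True, n=False, s=False, a=True

Verification: With this assignment, all 50 clauses evaluate to true.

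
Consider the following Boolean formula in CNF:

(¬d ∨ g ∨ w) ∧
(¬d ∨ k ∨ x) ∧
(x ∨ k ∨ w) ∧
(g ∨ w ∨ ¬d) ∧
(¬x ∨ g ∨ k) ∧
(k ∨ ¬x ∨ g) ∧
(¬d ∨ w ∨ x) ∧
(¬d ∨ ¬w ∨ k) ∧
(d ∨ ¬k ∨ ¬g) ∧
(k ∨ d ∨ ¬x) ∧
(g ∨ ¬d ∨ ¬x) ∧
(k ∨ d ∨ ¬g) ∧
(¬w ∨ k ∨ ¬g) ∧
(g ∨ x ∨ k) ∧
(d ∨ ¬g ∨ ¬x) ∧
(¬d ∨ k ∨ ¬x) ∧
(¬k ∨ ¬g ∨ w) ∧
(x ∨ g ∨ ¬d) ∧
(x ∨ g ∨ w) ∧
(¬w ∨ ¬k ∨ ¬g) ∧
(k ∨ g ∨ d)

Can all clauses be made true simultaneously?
Yes

Yes, the formula is satisfiable.

One satisfying assignment is: g=False, k=True, d=False, x=False, w=True

Verification: With this assignment, all 21 clauses evaluate to true.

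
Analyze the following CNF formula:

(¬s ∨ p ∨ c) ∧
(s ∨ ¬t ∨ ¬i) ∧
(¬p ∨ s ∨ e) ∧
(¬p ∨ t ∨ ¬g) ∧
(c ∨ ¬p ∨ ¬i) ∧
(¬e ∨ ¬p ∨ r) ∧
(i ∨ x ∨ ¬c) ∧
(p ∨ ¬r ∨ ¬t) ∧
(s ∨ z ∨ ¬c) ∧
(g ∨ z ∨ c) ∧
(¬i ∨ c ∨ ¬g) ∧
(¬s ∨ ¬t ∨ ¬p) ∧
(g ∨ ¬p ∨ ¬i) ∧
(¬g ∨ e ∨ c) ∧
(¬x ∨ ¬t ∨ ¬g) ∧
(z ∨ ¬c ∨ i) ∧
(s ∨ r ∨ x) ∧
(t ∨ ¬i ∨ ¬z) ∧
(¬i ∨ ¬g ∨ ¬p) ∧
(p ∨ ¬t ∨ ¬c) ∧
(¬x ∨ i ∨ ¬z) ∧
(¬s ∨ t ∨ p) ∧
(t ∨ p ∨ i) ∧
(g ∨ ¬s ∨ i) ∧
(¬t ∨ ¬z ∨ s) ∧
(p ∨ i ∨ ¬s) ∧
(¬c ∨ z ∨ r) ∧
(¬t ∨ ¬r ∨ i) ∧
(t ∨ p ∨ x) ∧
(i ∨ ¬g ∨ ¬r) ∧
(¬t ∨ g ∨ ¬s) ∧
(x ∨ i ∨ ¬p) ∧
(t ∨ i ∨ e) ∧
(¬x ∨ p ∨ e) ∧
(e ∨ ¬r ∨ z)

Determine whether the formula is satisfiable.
No

No, the formula is not satisfiable.

No assignment of truth values to the variables can make all 35 clauses true simultaneously.

The formula is UNSAT (unsatisfiable).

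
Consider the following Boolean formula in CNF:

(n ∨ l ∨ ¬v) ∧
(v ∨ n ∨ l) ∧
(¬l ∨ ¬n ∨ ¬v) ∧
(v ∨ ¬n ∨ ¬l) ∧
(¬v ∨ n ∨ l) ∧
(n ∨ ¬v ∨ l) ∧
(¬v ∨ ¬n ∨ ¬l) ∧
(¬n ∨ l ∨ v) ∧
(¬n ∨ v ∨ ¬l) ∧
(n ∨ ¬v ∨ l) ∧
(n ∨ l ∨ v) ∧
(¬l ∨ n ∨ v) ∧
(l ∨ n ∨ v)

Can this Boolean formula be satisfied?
Yes

Yes, the formula is satisfiable.

One satisfying assignment is: l=False, v=True, n=True

Verification: With this assignment, all 13 clauses evaluate to true.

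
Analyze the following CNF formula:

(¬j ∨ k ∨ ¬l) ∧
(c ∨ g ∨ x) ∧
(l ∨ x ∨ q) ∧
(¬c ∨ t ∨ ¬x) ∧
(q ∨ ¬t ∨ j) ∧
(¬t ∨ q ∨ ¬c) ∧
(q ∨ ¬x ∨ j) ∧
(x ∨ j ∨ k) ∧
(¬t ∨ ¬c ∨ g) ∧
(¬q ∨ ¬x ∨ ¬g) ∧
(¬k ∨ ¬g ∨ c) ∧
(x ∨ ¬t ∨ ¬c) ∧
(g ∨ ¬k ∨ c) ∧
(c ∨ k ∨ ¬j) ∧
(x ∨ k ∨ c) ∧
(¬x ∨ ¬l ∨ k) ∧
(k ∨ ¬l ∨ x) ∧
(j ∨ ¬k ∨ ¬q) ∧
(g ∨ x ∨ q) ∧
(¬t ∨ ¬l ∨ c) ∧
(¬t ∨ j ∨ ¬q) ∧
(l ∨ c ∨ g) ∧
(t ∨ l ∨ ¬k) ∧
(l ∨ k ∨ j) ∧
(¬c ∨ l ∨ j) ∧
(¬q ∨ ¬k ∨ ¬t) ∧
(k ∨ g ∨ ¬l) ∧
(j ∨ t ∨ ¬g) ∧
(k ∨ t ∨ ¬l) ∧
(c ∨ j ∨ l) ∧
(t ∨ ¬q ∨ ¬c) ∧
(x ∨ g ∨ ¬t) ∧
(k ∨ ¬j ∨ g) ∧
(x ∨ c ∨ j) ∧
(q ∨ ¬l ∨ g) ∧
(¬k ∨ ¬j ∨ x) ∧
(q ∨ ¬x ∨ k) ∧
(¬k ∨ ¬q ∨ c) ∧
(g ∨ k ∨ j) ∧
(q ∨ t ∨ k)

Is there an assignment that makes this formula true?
No

No, the formula is not satisfiable.

No assignment of truth values to the variables can make all 40 clauses true simultaneously.

The formula is UNSAT (unsatisfiable).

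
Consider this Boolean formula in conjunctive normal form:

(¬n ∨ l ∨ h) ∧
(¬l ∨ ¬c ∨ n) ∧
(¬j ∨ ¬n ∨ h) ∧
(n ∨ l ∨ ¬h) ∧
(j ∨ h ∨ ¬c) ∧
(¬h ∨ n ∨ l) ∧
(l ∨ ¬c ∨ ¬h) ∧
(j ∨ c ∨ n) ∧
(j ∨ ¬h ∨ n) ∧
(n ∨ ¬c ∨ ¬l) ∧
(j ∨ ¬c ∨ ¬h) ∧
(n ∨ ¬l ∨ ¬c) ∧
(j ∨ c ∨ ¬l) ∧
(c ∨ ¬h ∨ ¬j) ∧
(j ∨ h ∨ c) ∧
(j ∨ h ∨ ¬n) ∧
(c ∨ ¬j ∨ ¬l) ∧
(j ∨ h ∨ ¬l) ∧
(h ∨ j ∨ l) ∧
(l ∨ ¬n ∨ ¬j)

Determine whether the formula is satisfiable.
Yes

Yes, the formula is satisfiable.

One satisfying assignment is: h=False, j=True, l=False, n=False, c=False

Verification: With this assignment, all 20 clauses evaluate to true.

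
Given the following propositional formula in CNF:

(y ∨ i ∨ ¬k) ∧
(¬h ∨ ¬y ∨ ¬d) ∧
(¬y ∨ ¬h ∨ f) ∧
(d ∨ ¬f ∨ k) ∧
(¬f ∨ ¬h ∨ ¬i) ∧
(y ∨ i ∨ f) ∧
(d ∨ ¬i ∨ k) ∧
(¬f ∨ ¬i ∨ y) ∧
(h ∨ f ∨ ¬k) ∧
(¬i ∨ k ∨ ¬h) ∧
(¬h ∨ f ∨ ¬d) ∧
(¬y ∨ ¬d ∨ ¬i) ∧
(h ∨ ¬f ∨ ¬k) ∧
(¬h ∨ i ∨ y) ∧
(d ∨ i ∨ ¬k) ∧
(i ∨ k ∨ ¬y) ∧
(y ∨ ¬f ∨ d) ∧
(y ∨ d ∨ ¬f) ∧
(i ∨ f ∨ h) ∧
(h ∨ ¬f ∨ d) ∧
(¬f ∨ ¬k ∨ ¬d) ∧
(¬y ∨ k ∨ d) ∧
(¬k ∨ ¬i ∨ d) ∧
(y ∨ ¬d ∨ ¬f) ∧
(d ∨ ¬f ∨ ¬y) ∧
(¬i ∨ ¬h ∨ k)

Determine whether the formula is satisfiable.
Yes

Yes, the formula is satisfiable.

One satisfying assignment is: f=False, k=False, i=True, d=True, y=False, h=False

Verification: With this assignment, all 26 clauses evaluate to true.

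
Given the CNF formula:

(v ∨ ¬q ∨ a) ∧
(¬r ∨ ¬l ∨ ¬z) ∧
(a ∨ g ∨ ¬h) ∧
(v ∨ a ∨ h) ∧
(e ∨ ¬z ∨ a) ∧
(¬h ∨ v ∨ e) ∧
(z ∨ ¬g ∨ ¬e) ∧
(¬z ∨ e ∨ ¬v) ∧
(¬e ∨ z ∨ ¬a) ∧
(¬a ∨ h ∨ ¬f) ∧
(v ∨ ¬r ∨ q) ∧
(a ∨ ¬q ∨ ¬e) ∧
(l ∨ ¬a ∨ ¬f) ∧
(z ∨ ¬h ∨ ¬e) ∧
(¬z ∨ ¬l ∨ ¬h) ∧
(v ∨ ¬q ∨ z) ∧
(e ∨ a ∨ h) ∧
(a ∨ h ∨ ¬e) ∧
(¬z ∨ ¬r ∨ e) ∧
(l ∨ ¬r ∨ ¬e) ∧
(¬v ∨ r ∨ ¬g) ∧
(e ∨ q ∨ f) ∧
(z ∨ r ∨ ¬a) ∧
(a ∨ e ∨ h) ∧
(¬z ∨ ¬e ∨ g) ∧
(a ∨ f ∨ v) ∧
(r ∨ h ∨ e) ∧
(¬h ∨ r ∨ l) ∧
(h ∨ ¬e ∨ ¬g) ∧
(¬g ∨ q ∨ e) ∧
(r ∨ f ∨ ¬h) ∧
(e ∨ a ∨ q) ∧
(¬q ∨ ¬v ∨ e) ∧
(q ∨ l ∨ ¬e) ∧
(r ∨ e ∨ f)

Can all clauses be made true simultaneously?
Yes

Yes, the formula is satisfiable.

One satisfying assignment is: l=True, e=False, f=True, z=False, q=False, g=False, a=True, r=True, v=True, h=True

Verification: With this assignment, all 35 clauses evaluate to true.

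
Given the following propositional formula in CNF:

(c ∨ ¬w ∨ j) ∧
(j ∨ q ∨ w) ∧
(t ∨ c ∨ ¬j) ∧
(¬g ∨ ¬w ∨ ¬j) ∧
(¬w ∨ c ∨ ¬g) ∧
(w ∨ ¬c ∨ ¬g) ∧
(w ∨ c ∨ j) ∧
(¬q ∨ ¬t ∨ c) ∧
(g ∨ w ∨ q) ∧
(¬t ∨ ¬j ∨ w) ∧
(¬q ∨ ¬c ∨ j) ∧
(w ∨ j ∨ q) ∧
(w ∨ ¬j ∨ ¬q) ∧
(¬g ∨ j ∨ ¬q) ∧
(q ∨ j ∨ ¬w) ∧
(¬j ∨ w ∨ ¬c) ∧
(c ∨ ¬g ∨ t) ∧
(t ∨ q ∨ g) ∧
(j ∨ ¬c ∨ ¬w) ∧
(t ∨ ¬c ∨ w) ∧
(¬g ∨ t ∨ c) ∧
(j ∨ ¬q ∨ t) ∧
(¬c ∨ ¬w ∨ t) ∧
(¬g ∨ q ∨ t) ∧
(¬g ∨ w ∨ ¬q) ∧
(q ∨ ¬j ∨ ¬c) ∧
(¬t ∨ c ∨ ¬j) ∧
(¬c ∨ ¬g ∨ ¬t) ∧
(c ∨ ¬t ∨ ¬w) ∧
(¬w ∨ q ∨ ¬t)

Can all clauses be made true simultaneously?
Yes

Yes, the formula is satisfiable.

One satisfying assignment is: c=True, t=True, q=True, w=True, j=True, g=False

Verification: With this assignment, all 30 clauses evaluate to true.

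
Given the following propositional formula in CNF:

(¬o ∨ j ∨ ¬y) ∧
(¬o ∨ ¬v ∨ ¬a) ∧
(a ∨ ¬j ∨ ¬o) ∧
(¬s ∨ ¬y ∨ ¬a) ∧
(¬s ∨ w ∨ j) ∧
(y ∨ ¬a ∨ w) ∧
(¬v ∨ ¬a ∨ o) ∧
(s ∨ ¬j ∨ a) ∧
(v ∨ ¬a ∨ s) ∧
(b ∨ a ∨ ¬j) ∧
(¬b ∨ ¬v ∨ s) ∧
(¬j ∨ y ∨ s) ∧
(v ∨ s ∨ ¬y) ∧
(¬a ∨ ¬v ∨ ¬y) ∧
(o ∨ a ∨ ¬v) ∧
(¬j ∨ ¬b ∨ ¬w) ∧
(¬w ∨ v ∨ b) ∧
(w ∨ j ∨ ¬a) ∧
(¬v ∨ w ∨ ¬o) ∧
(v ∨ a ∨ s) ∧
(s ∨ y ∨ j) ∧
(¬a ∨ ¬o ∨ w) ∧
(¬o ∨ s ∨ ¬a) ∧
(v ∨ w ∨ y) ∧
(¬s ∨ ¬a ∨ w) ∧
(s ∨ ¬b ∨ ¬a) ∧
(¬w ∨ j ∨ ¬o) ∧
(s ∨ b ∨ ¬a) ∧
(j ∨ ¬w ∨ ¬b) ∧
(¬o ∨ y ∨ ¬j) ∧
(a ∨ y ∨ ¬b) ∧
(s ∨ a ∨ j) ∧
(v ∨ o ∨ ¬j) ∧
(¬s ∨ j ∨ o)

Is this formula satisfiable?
No

No, the formula is not satisfiable.

No assignment of truth values to the variables can make all 34 clauses true simultaneously.

The formula is UNSAT (unsatisfiable).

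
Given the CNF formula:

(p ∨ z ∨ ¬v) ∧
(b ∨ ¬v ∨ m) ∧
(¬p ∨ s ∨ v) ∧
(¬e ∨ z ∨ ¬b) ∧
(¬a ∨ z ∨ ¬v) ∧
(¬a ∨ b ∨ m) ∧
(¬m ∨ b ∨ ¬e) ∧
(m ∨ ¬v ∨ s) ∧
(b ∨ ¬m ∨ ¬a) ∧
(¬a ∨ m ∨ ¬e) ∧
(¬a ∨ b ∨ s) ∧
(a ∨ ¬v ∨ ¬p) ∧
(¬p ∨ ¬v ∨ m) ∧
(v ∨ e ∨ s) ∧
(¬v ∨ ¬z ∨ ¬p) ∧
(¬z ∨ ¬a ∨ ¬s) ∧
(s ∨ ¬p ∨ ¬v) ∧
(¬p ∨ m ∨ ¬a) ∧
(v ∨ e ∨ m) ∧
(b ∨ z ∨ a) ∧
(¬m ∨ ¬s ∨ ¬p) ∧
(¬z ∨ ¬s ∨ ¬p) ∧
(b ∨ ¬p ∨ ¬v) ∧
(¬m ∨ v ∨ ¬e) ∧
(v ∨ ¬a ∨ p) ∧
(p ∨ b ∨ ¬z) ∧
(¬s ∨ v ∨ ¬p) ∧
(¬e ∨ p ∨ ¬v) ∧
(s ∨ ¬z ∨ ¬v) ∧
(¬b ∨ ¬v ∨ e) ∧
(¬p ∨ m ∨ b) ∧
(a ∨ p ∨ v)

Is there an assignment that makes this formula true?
No

No, the formula is not satisfiable.

No assignment of truth values to the variables can make all 32 clauses true simultaneously.

The formula is UNSAT (unsatisfiable).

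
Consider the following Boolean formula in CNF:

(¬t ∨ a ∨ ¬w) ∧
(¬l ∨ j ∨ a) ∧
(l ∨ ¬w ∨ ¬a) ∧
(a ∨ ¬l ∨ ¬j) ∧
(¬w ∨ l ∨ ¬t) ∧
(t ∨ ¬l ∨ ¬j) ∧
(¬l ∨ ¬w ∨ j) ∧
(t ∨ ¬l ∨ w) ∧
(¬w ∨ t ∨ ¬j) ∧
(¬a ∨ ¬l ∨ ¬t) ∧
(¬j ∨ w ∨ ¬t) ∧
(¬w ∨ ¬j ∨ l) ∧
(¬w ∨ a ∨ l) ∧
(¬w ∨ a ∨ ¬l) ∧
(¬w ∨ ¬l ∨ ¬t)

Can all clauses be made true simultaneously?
Yes

Yes, the formula is satisfiable.

One satisfying assignment is: l=False, w=False, a=False, j=False, t=False

Verification: With this assignment, all 15 clauses evaluate to true.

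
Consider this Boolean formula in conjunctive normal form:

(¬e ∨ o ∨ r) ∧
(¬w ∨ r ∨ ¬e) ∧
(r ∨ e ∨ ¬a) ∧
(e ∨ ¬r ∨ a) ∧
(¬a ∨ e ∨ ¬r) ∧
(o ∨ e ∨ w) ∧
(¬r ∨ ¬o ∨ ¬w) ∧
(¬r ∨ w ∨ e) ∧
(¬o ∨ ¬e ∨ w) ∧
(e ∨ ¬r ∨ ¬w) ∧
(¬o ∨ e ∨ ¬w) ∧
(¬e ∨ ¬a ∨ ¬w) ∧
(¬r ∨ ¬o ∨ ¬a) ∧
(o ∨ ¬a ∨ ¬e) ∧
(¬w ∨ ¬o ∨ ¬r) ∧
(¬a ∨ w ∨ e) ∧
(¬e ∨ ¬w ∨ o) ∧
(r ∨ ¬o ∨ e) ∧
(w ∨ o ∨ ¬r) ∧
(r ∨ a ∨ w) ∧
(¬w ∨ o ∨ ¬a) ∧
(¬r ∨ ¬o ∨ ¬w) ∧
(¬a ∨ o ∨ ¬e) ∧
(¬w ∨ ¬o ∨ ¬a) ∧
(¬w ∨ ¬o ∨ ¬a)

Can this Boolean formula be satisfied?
Yes

Yes, the formula is satisfiable.

One satisfying assignment is: a=False, w=True, r=False, o=False, e=False

Verification: With this assignment, all 25 clauses evaluate to true.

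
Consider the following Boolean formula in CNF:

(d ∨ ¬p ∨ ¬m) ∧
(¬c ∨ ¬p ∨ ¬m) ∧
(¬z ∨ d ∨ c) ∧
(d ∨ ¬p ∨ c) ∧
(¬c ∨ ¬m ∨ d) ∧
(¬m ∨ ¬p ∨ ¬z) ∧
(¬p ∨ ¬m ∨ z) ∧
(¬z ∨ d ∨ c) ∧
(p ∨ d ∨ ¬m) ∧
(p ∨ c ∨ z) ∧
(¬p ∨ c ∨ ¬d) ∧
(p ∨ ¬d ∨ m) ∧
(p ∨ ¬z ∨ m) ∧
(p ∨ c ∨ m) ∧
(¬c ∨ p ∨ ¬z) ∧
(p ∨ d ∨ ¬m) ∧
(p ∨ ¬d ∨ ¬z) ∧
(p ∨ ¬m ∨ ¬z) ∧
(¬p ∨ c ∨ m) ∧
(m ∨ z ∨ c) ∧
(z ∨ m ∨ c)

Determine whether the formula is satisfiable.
Yes

Yes, the formula is satisfiable.

One satisfying assignment is: c=True, z=False, m=False, p=False, d=False

Verification: With this assignment, all 21 clauses evaluate to true.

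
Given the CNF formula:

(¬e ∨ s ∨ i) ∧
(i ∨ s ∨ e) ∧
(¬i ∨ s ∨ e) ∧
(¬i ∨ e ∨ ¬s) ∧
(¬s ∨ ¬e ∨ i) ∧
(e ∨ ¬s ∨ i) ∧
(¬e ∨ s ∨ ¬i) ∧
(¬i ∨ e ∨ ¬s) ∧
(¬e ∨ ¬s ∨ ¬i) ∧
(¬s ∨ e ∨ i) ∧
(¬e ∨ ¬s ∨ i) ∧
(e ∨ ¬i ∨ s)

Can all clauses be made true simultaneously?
No

No, the formula is not satisfiable.

No assignment of truth values to the variables can make all 12 clauses true simultaneously.

The formula is UNSAT (unsatisfiable).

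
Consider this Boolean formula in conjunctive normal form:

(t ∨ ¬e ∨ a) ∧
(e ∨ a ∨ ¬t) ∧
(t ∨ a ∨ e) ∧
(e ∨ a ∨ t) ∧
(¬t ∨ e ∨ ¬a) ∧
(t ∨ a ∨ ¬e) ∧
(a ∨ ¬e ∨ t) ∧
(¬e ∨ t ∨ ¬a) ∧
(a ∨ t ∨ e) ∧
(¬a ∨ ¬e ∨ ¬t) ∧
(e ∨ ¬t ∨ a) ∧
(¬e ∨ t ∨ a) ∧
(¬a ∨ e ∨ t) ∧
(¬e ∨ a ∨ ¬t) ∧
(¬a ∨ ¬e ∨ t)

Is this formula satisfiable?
No

No, the formula is not satisfiable.

No assignment of truth values to the variables can make all 15 clauses true simultaneously.

The formula is UNSAT (unsatisfiable).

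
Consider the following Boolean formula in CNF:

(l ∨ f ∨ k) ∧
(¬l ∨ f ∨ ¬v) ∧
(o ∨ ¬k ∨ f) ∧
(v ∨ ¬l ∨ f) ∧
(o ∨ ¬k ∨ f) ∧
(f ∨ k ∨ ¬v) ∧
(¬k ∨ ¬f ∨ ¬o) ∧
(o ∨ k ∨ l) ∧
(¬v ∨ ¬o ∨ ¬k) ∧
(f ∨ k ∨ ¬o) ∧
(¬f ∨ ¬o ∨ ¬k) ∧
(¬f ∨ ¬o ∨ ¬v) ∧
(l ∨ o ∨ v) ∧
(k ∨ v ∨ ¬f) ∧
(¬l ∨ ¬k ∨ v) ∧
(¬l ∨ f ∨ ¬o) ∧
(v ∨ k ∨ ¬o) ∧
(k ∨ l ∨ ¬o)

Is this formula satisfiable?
Yes

Yes, the formula is satisfiable.

One satisfying assignment is: f=False, v=False, k=True, o=True, l=False

Verification: With this assignment, all 18 clauses evaluate to true.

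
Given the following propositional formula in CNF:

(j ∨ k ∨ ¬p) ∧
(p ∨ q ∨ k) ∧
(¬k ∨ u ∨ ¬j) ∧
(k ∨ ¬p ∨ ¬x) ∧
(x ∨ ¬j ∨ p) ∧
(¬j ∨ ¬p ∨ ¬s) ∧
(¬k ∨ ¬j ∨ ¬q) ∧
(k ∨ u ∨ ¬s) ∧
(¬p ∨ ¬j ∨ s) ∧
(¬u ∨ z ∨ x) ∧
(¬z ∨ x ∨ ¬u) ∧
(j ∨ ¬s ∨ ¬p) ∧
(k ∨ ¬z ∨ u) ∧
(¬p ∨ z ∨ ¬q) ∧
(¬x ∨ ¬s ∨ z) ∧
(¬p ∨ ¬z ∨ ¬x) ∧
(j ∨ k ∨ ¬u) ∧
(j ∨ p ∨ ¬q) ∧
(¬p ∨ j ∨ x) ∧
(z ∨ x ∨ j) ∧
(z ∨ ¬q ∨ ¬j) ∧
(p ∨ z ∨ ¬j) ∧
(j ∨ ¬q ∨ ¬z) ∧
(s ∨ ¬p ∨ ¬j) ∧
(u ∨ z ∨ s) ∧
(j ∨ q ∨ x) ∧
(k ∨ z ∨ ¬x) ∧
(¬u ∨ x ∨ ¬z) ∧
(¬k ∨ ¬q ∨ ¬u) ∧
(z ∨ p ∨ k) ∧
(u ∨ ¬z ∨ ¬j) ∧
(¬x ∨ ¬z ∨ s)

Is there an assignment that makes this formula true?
Yes

Yes, the formula is satisfiable.

One satisfying assignment is: z=True, j=False, x=True, k=True, p=False, u=True, q=False, s=True

Verification: With this assignment, all 32 clauses evaluate to true.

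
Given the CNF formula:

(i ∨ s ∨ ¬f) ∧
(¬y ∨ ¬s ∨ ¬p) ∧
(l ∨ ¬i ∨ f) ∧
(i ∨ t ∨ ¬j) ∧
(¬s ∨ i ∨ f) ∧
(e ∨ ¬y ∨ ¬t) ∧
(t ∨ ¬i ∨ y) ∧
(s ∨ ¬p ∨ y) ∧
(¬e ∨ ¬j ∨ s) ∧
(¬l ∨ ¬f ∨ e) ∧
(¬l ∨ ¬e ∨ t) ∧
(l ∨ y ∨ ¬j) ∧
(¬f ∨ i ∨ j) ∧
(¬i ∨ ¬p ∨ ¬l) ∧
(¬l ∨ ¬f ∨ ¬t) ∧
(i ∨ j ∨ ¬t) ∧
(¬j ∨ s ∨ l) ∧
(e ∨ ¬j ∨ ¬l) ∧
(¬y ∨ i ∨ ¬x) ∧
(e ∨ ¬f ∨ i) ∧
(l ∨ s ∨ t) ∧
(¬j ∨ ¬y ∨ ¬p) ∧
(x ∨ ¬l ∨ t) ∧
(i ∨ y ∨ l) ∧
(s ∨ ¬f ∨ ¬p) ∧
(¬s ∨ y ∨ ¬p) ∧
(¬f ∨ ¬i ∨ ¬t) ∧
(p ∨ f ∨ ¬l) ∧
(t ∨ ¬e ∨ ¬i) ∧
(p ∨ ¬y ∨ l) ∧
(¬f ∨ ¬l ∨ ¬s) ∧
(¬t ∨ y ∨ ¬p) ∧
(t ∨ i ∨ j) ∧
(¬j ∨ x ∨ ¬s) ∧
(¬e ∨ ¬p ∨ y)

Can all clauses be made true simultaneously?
No

No, the formula is not satisfiable.

No assignment of truth values to the variables can make all 35 clauses true simultaneously.

The formula is UNSAT (unsatisfiable).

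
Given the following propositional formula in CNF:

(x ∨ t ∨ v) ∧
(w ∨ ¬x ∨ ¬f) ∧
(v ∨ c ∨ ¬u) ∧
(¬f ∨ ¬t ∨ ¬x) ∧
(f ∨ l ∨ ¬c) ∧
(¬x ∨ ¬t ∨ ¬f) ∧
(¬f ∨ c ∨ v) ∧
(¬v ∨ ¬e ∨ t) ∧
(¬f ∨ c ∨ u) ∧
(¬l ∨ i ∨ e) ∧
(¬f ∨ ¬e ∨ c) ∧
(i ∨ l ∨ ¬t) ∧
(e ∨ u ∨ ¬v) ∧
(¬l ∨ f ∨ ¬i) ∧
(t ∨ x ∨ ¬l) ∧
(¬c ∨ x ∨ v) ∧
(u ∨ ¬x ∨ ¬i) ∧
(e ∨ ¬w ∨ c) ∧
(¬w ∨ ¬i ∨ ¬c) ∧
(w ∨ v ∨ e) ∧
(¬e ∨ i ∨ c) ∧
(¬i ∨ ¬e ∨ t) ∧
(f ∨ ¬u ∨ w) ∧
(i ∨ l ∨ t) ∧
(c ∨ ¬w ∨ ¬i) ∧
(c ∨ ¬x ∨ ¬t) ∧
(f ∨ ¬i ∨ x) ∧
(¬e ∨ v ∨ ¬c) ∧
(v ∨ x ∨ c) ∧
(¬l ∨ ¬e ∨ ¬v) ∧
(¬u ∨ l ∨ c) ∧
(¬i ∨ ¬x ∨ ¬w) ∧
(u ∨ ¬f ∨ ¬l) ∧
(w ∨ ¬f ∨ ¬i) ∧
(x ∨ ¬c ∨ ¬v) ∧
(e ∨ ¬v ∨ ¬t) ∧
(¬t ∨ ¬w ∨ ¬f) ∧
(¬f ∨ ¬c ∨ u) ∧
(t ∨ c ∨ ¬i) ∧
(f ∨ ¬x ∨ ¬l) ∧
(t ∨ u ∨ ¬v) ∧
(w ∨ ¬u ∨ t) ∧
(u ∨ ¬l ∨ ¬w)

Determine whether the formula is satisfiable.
No

No, the formula is not satisfiable.

No assignment of truth values to the variables can make all 43 clauses true simultaneously.

The formula is UNSAT (unsatisfiable).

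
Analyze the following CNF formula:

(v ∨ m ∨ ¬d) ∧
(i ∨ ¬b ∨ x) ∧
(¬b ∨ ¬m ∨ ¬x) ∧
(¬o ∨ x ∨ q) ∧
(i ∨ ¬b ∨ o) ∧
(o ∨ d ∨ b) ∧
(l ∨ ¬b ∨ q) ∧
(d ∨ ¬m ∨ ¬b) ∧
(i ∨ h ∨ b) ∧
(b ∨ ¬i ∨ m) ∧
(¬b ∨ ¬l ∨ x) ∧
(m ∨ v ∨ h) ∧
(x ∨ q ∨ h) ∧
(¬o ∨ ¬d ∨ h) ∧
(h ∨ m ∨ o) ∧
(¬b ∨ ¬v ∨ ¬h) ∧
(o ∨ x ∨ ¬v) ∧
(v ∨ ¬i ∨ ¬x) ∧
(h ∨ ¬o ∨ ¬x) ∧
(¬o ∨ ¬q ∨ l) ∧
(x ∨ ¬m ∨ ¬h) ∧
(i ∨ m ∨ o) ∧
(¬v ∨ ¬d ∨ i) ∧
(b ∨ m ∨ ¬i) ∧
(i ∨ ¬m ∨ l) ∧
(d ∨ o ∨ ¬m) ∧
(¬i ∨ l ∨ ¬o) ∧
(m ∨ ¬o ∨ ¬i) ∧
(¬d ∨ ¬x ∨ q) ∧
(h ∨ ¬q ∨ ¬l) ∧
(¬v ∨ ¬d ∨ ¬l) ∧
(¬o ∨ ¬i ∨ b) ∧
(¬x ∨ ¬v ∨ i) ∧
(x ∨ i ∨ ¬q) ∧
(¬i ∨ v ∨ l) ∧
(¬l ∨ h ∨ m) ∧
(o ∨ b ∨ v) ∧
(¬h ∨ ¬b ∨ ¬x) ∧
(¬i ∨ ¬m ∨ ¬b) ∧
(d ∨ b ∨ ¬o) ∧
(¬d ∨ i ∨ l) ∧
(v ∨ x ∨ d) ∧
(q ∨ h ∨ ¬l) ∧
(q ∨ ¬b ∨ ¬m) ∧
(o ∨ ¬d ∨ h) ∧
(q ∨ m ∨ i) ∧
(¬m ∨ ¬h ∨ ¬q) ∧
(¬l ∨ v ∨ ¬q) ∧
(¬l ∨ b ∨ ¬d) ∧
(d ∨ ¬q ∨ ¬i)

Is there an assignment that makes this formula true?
No

No, the formula is not satisfiable.

No assignment of truth values to the variables can make all 50 clauses true simultaneously.

The formula is UNSAT (unsatisfiable).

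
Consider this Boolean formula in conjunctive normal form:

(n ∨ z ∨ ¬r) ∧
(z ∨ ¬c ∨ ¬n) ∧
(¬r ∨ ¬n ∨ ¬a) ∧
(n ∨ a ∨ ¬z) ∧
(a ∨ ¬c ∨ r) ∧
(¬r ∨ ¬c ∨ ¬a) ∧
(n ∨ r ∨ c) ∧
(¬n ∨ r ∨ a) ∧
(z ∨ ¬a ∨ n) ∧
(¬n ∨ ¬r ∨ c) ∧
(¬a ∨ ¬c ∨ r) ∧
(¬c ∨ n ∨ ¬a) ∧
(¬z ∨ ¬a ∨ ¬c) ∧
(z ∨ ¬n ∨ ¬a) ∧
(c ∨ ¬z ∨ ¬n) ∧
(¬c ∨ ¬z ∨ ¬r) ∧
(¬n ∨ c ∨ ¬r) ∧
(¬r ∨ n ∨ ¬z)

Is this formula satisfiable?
No

No, the formula is not satisfiable.

No assignment of truth values to the variables can make all 18 clauses true simultaneously.

The formula is UNSAT (unsatisfiable).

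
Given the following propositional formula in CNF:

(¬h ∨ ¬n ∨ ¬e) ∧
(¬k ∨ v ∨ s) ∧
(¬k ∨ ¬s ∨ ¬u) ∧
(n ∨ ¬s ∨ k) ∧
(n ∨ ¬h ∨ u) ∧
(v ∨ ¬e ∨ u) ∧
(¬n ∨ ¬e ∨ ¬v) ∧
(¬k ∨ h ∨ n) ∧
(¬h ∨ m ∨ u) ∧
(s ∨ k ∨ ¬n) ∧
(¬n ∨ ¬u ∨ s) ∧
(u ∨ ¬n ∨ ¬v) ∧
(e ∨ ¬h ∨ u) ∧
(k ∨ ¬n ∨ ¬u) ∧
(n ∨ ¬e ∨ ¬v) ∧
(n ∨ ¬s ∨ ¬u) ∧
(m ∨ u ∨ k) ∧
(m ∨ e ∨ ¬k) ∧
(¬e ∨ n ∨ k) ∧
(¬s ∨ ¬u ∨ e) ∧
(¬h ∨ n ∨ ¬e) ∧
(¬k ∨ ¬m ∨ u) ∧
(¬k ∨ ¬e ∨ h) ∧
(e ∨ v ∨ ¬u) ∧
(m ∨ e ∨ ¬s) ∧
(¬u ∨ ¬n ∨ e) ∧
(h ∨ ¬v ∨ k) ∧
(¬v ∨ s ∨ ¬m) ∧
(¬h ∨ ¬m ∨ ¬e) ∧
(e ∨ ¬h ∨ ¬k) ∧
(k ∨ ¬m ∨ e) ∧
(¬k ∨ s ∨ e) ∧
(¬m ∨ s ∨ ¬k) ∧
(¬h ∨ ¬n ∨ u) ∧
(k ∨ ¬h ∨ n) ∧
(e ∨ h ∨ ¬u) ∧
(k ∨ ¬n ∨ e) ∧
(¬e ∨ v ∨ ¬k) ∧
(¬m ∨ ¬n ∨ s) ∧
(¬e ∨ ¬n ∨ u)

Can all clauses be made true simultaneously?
No

No, the formula is not satisfiable.

No assignment of truth values to the variables can make all 40 clauses true simultaneously.

The formula is UNSAT (unsatisfiable).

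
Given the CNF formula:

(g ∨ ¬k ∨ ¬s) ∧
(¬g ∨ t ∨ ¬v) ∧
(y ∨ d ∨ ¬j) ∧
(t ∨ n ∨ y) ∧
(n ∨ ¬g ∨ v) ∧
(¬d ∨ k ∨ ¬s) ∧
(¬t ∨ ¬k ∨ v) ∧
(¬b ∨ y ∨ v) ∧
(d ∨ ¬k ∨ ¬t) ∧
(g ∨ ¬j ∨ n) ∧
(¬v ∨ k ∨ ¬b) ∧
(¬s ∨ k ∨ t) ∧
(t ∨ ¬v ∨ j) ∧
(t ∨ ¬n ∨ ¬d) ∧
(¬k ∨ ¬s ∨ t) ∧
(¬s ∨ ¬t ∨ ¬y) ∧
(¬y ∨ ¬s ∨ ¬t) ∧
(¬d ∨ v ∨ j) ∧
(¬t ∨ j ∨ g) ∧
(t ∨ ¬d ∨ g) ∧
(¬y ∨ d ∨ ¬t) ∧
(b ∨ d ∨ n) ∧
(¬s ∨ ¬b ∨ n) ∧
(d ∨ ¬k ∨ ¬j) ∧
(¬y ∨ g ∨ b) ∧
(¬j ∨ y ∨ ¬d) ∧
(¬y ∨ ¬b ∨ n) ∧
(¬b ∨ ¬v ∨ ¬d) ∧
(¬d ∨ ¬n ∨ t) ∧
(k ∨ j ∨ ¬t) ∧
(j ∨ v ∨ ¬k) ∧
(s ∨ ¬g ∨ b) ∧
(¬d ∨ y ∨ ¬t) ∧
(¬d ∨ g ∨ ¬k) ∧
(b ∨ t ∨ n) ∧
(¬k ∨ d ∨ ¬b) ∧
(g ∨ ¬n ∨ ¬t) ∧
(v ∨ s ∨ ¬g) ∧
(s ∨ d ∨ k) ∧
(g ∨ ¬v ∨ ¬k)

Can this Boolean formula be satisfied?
No

No, the formula is not satisfiable.

No assignment of truth values to the variables can make all 40 clauses true simultaneously.

The formula is UNSAT (unsatisfiable).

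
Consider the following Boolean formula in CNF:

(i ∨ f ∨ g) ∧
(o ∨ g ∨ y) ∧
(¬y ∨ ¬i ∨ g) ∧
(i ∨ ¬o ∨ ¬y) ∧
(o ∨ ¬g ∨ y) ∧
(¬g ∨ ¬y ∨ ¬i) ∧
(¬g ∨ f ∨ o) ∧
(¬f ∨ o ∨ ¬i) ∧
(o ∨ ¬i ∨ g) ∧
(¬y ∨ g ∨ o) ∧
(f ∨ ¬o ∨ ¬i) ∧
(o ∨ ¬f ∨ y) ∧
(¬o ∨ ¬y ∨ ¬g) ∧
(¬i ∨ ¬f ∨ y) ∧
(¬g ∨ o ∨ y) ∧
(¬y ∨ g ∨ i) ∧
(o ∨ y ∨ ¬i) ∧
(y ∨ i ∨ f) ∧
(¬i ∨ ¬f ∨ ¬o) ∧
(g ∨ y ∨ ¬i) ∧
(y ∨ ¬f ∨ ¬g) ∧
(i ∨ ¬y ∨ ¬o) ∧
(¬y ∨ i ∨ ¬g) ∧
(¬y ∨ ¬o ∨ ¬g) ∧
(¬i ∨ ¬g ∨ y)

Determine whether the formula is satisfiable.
Yes

Yes, the formula is satisfiable.

One satisfying assignment is: g=False, f=True, o=True, y=False, i=False

Verification: With this assignment, all 25 clauses evaluate to true.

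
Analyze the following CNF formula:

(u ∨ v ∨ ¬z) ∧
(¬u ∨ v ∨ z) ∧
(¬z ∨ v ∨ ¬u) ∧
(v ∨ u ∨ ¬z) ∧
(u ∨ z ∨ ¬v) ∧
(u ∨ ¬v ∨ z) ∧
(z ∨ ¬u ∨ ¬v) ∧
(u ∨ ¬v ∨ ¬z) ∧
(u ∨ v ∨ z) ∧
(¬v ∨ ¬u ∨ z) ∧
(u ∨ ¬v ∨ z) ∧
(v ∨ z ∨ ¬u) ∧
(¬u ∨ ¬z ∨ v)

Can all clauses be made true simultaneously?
Yes

Yes, the formula is satisfiable.

One satisfying assignment is: z=True, u=True, v=True

Verification: With this assignment, all 13 clauses evaluate to true.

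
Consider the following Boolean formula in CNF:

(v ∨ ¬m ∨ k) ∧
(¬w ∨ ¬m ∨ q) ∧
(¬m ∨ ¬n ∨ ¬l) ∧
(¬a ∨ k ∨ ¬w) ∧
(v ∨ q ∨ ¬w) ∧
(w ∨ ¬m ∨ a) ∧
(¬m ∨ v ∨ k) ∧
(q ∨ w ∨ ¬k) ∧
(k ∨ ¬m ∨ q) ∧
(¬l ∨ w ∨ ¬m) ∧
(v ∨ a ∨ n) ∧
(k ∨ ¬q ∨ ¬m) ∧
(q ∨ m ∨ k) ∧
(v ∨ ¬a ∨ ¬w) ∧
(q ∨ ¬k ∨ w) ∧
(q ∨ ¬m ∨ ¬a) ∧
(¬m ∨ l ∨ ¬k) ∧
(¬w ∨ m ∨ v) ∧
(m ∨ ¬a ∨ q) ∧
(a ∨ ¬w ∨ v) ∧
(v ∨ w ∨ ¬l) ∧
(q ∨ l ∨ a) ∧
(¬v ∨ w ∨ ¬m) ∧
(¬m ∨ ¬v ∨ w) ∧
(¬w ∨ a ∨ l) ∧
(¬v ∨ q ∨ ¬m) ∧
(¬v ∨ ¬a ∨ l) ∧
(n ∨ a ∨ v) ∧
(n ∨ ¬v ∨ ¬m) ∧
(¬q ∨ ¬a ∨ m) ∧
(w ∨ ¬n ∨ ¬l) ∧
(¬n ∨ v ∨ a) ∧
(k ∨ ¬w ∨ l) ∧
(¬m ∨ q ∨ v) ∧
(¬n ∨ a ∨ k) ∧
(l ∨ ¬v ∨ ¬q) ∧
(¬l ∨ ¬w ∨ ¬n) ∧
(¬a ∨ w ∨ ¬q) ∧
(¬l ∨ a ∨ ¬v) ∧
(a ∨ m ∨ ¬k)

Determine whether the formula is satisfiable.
No

No, the formula is not satisfiable.

No assignment of truth values to the variables can make all 40 clauses true simultaneously.

The formula is UNSAT (unsatisfiable).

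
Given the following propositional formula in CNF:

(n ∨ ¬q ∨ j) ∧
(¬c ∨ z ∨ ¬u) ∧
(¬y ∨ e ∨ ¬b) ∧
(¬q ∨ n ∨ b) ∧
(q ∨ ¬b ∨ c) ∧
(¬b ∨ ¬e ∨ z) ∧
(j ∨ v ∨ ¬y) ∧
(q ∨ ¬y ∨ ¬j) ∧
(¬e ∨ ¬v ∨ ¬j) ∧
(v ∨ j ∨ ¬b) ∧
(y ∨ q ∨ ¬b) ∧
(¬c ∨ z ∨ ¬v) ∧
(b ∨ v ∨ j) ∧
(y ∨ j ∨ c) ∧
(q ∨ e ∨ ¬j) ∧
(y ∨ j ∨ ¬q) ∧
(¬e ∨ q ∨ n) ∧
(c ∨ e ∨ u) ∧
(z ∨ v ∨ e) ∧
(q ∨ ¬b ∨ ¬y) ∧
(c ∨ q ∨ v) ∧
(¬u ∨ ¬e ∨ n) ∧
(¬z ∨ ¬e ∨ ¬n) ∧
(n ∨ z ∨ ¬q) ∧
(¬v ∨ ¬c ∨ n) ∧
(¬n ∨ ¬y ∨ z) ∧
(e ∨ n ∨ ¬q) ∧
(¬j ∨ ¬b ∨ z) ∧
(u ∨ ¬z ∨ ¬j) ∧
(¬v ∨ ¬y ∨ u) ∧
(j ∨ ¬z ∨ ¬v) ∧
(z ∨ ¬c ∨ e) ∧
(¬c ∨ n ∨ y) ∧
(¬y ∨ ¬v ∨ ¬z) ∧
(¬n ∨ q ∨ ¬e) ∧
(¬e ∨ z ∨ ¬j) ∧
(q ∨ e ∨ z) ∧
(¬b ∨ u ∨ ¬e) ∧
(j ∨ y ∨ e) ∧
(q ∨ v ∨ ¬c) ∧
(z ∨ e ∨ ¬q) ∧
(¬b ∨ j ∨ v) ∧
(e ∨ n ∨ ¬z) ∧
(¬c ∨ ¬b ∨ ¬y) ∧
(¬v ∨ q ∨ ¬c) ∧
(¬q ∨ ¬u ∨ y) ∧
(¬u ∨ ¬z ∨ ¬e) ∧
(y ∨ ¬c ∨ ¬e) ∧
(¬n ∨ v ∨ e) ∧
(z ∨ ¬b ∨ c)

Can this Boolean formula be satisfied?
No

No, the formula is not satisfiable.

No assignment of truth values to the variables can make all 50 clauses true simultaneously.

The formula is UNSAT (unsatisfiable).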